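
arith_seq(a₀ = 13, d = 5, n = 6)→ a_0 = 13 + 0*5 = 13
a_1 = 13 + 1*5 = 18
a_2 = 13 + 2*5 = 23
...
= [13, 18, 23, 28, 33, 38]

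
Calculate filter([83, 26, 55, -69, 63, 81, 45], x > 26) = [83, 55, 63, 81, 45]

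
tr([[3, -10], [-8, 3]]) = diagonal: 3 + 3
= 6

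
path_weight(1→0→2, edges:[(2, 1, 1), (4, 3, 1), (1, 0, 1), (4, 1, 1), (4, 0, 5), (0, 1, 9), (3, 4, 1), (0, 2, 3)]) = w(1→0)=1 + w(0→2)=3
= 4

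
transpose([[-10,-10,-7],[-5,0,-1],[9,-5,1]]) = [[-10, -5, 9], [-10, 0, -5], [-7, -1, 1]]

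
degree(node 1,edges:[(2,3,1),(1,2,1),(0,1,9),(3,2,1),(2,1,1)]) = 3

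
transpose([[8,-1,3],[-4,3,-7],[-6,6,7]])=[[8, -4, -6], [-1, 3, 6], [3, -7, 7]]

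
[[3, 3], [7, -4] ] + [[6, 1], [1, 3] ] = [[9, 4], [8, -1]]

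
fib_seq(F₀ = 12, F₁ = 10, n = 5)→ F_2 = F_1 + F_0 = 22
F_3 = F_2 + F_1 = 32
F_4 = F_3 + F_2 = 54
= [12, 10, 22, 32, 54]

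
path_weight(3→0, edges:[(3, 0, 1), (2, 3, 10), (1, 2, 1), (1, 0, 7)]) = w(3→0)=1
= 1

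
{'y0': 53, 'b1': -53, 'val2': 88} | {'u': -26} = {'y0': 53, 'b1': -53, 'val2': 88, 'u': -26}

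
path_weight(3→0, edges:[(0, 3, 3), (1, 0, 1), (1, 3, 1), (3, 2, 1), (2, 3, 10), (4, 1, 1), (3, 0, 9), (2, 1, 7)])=9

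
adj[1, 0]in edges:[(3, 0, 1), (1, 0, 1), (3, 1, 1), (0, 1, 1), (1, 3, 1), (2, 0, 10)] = 1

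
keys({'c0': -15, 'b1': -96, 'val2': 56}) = ['c0', 'b1', 'val2']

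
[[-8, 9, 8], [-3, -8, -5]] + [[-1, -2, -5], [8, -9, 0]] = [[-9, 7, 3], [5, -17, -5]]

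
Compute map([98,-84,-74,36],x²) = [9604, 7056, 5476, 1296]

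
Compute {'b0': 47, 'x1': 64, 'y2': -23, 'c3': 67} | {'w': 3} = {'b0': 47, 'x1': 64, 'y2': -23, 'c3': 67, 'w': 3}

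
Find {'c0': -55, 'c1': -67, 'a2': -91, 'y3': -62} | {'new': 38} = {'c0': -55, 'c1': -67, 'a2': -91, 'y3': -62, 'new': 38}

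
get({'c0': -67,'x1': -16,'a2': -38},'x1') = -16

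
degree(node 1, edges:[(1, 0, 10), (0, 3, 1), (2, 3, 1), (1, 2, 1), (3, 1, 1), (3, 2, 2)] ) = 3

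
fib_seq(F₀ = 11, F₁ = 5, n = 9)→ F_2 = F_1 + F_0 = 16
F_3 = F_2 + F_1 = 21
F_4 = F_3 + F_2 = 37
...
= [11, 5, 16, 21, 37, 58, 95, 153, 248]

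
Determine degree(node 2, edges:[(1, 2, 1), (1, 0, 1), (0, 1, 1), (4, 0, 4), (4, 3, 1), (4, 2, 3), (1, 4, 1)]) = 2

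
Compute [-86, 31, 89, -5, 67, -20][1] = 31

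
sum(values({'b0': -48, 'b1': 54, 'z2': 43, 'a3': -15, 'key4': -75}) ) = -41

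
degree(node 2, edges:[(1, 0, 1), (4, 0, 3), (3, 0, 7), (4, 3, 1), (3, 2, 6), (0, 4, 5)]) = incident: (3,2)
= 1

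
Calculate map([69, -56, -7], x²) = (69)²=4761, (-56)²=3136, (-7)²=49
= [4761, 3136, 49]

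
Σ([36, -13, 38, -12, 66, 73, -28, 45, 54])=36 + (-13) + 38 + (-12) + 66 + 73 + (-28) + 45 + 54
= 259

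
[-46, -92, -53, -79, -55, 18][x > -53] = [-46, 18]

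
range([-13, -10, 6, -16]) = 22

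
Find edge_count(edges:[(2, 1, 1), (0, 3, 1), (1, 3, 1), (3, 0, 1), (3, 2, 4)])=5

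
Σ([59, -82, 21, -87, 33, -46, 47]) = -55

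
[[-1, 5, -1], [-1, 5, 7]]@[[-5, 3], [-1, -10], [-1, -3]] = C[0][0] = (-1)*(-5) + (5)*(-1) + (-1)*(-1) = 1
C[0][1] = (-1)*(3) + (5)*(-10) + (-1)*(-3) = -50
C[1][0] = (-1)*(-5) + (5)*(-1) + (7)*(-1) = -7
C[1][1] = (-1)*(3) + (5)*(-10) + (7)*(-3) = -74
= [[1, -50], [-7, -74]]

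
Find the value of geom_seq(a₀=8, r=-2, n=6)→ a_0 = 8*(-2)^0 = 8
a_1 = 8*(-2)^1 = -16
a_2 = 8*(-2)^2 = 32
...
= [8, -16, 32, -64, 128, -256]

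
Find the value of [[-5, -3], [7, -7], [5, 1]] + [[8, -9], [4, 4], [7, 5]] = [[3, -12], [11, -3], [12, 6]]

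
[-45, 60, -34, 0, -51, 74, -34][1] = 60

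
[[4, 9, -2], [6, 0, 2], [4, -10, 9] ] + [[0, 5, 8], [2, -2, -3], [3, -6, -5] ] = [[4, 14, 6], [8, -2, -1], [7, -16, 4]]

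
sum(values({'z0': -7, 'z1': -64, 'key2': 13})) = (-7) + (-64) + 13
= -58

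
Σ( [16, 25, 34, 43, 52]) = 170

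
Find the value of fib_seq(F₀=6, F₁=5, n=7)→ F_2 = F_1 + F_0 = 11
F_3 = F_2 + F_1 = 16
F_4 = F_3 + F_2 = 27
...
= [6, 5, 11, 16, 27, 43, 70]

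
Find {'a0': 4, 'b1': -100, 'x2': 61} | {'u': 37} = {'a0': 4, 'b1': -100, 'x2': 61, 'u': 37}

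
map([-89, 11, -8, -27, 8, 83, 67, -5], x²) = [7921, 121, 64, 729, 64, 6889, 4489, 25]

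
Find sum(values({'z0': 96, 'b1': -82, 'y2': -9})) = 96 + (-82) + (-9)
= 5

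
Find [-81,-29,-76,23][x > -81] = [-29, -76, 23]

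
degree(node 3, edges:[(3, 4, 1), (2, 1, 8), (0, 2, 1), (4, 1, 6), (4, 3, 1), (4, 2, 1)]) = 2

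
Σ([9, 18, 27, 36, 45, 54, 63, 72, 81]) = 9 + 18 + 27 + 36 + 45 + 54 + 63 + 72 + 81
= 405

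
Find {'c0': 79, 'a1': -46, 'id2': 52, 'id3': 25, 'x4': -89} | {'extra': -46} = {'c0': 79, 'a1': -46, 'id2': 52, 'id3': 25, 'x4': -89, 'extra': -46}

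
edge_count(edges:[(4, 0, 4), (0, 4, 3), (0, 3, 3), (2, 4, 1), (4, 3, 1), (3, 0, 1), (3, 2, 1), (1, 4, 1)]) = 8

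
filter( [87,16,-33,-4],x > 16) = [87]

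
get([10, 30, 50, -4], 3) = -4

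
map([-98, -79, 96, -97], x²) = [9604, 6241, 9216, 9409]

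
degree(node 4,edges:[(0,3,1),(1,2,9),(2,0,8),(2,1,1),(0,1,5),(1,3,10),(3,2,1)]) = incident: none
= 0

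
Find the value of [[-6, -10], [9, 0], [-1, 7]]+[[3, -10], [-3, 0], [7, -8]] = [[-3, -20], [6, 0], [6, -1]]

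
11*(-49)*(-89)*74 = 3549854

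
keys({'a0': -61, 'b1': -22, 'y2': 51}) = ['a0', 'b1', 'y2']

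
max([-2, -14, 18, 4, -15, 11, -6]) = 18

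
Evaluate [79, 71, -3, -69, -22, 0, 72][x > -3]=keep x where x > -3: 79✓, 71✓, -3✗, -69✗, -22✗, 0✓, 72✓
= [79, 71, 0, 72]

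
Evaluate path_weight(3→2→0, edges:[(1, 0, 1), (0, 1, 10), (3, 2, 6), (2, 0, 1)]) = w(3→2)=6 + w(2→0)=1
= 7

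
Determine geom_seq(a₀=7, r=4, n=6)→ a_0 = 7*4^0 = 7
a_1 = 7*4^1 = 28
a_2 = 7*4^2 = 112
...
= [7, 28, 112, 448, 1792, 7168]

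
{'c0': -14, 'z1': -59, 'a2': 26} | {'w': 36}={'c0': -14, 'z1': -59, 'a2': 26, 'w': 36}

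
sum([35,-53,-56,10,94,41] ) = 35 + (-53) + (-56) + 10 + 94 + 41
= 71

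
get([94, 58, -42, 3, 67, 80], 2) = -42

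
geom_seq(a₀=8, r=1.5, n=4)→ a_0 = 8*1.5^0 = 8.0
a_1 = 8*1.5^1 = 12.0
a_2 = 8*1.5^2 = 18.0
...
= [8.0, 12.0, 18.0, 27.0]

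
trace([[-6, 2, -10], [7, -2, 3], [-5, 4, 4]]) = diagonal: (-6) + (-2) + 4
= -4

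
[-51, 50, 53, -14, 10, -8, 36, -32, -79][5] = -8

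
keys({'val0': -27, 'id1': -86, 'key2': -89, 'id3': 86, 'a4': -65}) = ['val0', 'id1', 'key2', 'id3', 'a4']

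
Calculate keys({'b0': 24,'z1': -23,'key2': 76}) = ['b0', 'z1', 'key2']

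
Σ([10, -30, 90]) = 10 + -30 + 90
= 70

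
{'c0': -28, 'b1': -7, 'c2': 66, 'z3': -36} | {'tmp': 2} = {'c0': -28, 'b1': -7, 'c2': 66, 'z3': -36, 'tmp': 2}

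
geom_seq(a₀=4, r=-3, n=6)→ a_0 = 4*(-3)^0 = 4
a_1 = 4*(-3)^1 = -12
a_2 = 4*(-3)^2 = 36
...
= [4, -12, 36, -108, 324, -972]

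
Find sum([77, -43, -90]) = 77 + (-43) + (-90)
= -56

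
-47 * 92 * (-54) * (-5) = -1167480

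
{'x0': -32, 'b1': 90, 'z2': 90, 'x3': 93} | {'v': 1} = {'x0': -32, 'b1': 90, 'z2': 90, 'x3': 93, 'v': 1}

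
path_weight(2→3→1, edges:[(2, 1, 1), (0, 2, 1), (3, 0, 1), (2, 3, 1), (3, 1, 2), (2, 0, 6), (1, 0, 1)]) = 3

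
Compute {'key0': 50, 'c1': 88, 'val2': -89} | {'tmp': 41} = {'key0': 50, 'c1': 88, 'val2': -89, 'tmp': 41}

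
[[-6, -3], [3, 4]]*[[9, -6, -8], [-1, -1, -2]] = [[-51, 39, 54], [23, -22, -32]]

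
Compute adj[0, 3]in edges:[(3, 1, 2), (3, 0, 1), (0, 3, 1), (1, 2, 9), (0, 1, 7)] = 1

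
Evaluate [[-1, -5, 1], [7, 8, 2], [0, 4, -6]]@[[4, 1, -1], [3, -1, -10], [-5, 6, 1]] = C[0][0] = (-1)*(4) + (-5)*(3) + (1)*(-5) = -24
C[0][1] = (-1)*(1) + (-5)*(-1) + (1)*(6) = 10
C[0][2] = (-1)*(-1) + (-5)*(-10) + (1)*(1) = 52
C[1][0] = (7)*(4) + (8)*(3) + (2)*(-5) = 42
C[1][1] = (7)*(1) + (8)*(-1) + (2)*(6) = 11
C[1][2] = (7)*(-1) + (8)*(-10) + (2)*(1) = -85
... (3 more cells)
= [[-24, 10, 52], [42, 11, -85], [42, -40, -46]]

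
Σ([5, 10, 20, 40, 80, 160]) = 315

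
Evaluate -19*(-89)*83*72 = 10105416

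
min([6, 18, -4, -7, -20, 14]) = -20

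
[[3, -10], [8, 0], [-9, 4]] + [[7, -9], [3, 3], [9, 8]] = [[10, -19], [11, 3], [0, 12]]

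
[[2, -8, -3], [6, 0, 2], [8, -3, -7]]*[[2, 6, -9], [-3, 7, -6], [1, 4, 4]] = [[25, -56, 18], [14, 44, -46], [18, -1, -82]]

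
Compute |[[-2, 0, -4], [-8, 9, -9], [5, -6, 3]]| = (1)*(-2)*det([[9, -9], [-6, 3]]) + (-1)*(0)*det([[-8, -9], [5, 3]]) + (1)*(-4)*det([[-8, 9], [5, -6]])
= 54 + 0 + -12
= 42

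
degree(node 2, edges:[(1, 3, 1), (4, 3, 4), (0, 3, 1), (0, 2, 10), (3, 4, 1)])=1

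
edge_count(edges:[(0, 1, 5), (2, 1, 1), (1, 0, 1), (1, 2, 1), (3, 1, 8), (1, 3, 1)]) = 6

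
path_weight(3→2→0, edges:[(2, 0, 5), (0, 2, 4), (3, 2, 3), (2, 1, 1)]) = 8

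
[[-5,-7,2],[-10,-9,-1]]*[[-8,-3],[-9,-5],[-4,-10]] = [[95, 30], [165, 85]]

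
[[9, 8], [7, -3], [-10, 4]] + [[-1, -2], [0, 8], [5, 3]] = [[8, 6], [7, 5], [-5, 7]]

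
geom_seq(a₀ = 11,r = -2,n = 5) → [11, -22, 44, -88, 176]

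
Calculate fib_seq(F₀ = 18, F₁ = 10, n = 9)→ [18, 10, 28, 38, 66, 104, 170, 274, 444]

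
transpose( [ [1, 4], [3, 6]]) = [[1, 3], [4, 6]]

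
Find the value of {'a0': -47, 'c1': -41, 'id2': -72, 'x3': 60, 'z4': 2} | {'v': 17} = {'a0': -47, 'c1': -41, 'id2': -72, 'x3': 60, 'z4': 2, 'v': 17}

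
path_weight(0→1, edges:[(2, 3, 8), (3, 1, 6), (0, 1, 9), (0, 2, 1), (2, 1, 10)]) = 9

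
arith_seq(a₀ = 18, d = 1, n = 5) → [18, 19, 20, 21, 22]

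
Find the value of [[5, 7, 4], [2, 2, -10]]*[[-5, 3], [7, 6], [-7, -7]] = [[-4, 29], [74, 88]]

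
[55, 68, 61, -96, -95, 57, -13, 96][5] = 57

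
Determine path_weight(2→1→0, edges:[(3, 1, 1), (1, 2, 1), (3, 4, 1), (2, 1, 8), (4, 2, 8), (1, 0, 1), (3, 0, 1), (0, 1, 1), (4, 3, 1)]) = 9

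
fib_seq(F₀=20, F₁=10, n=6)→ [20, 10, 30, 40, 70, 110]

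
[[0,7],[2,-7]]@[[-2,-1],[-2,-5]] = [[-14, -35], [10, 33]]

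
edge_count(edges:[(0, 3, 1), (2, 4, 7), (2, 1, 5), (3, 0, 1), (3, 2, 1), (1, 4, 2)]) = 6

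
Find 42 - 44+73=71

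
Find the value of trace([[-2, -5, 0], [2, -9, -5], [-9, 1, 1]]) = diagonal: (-2) + (-9) + 1
= -10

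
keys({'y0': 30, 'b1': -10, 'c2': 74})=['y0', 'b1', 'c2']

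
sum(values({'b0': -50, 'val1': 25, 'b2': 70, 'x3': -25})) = 20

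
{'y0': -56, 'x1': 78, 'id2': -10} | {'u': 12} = {'y0': -56, 'x1': 78, 'id2': -10, 'u': 12}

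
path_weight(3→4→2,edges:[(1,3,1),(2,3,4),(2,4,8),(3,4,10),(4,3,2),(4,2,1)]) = w(3→4)=10 + w(4→2)=1
= 11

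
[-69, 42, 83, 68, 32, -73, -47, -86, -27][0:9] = [-69, 42, 83, 68, 32, -73, -47, -86, -27]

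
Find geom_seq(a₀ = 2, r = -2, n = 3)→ [2, -4, 8]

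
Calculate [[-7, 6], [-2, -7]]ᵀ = [[-7, -2], [6, -7]]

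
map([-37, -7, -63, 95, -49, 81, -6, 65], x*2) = [-74, -14, -126, 190, -98, 162, -12, 130]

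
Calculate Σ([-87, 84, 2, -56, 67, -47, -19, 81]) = (-87) + 84 + 2 + (-56) + 67 + (-47) + (-19) + 81
= 25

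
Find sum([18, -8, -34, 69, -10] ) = 18 + (-8) + (-34) + 69 + (-10)
= 35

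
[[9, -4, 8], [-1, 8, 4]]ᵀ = [[9, -1], [-4, 8], [8, 4]]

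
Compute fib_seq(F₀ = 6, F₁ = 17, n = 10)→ [6, 17, 23, 40, 63, 103, 166, 269, 435, 704]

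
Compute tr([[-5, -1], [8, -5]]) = diagonal: (-5) + (-5)
= -10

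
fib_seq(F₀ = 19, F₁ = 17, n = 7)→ [19, 17, 36, 53, 89, 142, 231]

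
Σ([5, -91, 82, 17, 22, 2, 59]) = 96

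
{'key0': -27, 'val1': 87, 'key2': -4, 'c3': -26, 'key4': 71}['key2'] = -4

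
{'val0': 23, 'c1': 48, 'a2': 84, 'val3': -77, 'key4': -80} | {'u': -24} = {'val0': 23, 'c1': 48, 'a2': 84, 'val3': -77, 'key4': -80, 'u': -24}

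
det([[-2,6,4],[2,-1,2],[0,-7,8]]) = (1)*(-2)*det([[-1, 2], [-7, 8]]) + (-1)*(6)*det([[2, 2], [0, 8]]) + (1)*(4)*det([[2, -1], [0, -7]])
= -12 + -96 + -56
= -164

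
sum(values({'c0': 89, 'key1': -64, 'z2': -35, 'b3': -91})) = 89 + (-64) + (-35) + (-91)
= -101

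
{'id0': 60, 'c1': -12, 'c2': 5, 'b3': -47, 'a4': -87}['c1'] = -12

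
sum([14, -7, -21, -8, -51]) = 14 + (-7) + (-21) + (-8) + (-51)
= -73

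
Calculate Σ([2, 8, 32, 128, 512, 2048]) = 2 + 8 + 32 + 128 + 512 + 2048
= 2730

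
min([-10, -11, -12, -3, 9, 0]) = -12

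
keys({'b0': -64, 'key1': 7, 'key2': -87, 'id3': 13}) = ['b0', 'key1', 'key2', 'id3']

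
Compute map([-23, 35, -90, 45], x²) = [529, 1225, 8100, 2025]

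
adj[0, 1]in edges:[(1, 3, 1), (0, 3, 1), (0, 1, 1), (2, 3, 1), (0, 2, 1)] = 1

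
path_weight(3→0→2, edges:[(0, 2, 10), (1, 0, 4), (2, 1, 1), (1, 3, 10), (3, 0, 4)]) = w(3→0)=4 + w(0→2)=10
= 14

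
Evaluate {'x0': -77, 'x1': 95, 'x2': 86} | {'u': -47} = {'x0': -77, 'x1': 95, 'x2': 86, 'u': -47}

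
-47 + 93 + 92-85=53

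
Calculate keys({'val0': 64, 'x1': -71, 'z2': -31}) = ['val0', 'x1', 'z2']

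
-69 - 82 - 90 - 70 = -311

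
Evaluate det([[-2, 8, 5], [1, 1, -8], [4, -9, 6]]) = -237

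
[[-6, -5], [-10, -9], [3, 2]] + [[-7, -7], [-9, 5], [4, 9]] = [[-13, -12], [-19, -4], [7, 11]]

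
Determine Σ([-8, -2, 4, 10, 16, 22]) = (-8) + (-2) + 4 + 10 + 16 + 22
= 42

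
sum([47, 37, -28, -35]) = 47 + 37 + (-28) + (-35)
= 21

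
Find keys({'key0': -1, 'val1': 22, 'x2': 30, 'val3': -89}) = ['key0', 'val1', 'x2', 'val3']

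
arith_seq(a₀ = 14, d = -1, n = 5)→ [14, 13, 12, 11, 10]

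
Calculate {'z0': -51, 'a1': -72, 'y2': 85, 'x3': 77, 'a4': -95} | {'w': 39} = {'z0': -51, 'a1': -72, 'y2': 85, 'x3': 77, 'a4': -95, 'w': 39}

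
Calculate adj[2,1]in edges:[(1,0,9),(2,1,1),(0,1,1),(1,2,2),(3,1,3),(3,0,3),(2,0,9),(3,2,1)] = 1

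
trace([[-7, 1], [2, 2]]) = diagonal: (-7) + 2
= -5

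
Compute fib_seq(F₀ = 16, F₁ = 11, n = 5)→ [16, 11, 27, 38, 65]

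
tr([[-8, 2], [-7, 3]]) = diagonal: (-8) + 3
= -5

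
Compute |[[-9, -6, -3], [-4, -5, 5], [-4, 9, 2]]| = 735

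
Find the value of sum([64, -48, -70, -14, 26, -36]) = -78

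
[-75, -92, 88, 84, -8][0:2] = [-75, -92]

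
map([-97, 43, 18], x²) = [9409, 1849, 324]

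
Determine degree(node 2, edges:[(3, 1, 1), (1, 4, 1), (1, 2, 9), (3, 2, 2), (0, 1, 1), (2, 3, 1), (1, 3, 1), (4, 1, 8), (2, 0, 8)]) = 4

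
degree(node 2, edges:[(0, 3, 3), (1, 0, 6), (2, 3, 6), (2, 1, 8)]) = 2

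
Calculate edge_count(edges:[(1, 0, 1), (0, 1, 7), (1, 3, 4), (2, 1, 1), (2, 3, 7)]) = 5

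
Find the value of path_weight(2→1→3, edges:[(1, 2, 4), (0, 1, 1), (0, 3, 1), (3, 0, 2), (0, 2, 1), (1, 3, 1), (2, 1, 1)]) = 2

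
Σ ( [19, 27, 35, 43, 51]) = 175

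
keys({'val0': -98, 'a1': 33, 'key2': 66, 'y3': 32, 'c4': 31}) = ['val0', 'a1', 'key2', 'y3', 'c4']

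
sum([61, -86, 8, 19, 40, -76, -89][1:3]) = slice → [-86, 8]
(-86) + 8
= -78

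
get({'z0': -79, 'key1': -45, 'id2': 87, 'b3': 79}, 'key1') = -45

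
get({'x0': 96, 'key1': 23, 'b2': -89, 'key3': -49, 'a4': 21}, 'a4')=21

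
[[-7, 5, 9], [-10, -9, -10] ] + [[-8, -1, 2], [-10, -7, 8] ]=[[-15, 4, 11], [-20, -16, -2]]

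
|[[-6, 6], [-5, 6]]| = -6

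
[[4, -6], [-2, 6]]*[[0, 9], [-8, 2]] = [[48, 24], [-48, -6]]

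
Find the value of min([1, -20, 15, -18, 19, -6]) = -20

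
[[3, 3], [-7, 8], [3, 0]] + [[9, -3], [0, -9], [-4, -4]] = [[12, 0], [-7, -1], [-1, -4]]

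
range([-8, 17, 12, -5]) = 25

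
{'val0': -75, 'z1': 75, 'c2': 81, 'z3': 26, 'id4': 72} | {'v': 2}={'val0': -75, 'z1': 75, 'c2': 81, 'z3': 26, 'id4': 72, 'v': 2}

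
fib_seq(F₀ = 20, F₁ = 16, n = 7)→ F_2 = F_1 + F_0 = 36
F_3 = F_2 + F_1 = 52
F_4 = F_3 + F_2 = 88
...
= [20, 16, 36, 52, 88, 140, 228]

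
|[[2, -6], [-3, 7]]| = -4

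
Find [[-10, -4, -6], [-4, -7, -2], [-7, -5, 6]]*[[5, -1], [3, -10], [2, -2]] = [[-74, 62], [-45, 78], [-38, 45]]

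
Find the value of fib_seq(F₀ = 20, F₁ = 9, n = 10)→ F_2 = F_1 + F_0 = 29
F_3 = F_2 + F_1 = 38
F_4 = F_3 + F_2 = 67
...
= [20, 9, 29, 38, 67, 105, 172, 277, 449, 726]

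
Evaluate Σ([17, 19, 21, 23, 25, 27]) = 17 + 19 + 21 + 23 + 25 + 27
= 132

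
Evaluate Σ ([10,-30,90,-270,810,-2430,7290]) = 10 + -30 + 90 + -270 + 810 + -2430 + 7290
= 5470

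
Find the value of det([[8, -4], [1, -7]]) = (8)*(-7) - (-4)*(1)
= -52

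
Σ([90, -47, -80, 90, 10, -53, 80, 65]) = 90 + (-47) + (-80) + 90 + 10 + (-53) + 80 + 65
= 155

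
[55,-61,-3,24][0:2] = [55, -61]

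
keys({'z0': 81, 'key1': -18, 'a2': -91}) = ['z0', 'key1', 'a2']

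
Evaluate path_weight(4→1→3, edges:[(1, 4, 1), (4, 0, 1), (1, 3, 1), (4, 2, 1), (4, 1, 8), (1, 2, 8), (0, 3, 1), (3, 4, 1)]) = w(4→1)=8 + w(1→3)=1
= 9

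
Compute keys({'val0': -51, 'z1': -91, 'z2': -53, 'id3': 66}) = ['val0', 'z1', 'z2', 'id3']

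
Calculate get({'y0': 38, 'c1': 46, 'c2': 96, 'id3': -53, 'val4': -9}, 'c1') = 46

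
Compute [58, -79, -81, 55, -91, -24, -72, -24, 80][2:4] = [-81, 55]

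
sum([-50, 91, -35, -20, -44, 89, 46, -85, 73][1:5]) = -8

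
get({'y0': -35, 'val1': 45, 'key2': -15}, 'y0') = -35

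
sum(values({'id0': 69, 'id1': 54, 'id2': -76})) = 47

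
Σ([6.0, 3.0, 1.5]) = 10.5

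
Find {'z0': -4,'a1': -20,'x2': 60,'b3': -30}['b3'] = -30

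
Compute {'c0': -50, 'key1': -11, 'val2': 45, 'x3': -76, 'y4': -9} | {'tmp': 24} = {'c0': -50, 'key1': -11, 'val2': 45, 'x3': -76, 'y4': -9, 'tmp': 24}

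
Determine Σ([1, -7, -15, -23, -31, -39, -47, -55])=-216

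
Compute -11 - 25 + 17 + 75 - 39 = 17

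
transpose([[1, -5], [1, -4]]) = [[1, 1], [-5, -4]]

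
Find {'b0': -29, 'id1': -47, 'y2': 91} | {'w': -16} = {'b0': -29, 'id1': -47, 'y2': 91, 'w': -16}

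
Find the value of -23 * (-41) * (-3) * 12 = -33948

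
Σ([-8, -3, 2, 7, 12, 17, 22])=(-8) + (-3) + 2 + 7 + 12 + 17 + 22
= 49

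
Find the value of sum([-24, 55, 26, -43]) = 14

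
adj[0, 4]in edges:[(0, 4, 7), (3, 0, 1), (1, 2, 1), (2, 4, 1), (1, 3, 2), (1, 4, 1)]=7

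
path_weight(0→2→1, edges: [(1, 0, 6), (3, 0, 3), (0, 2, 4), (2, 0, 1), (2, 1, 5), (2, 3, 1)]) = w(0→2)=4 + w(2→1)=5
= 9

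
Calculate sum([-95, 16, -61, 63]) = -77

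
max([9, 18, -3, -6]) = 18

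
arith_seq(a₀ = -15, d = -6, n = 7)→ a_0 = -15 + 0*-6 = -15
a_1 = -15 + 1*-6 = -21
a_2 = -15 + 2*-6 = -27
...
= [-15, -21, -27, -33, -39, -45, -51]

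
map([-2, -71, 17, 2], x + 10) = [8, -61, 27, 12]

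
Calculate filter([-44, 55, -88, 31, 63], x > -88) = keep x where x > -88: -44✓, 55✓, -88✗, 31✓, 63✓
= [-44, 55, 31, 63]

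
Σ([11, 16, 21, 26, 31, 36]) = 11 + 16 + 21 + 26 + 31 + 36
= 141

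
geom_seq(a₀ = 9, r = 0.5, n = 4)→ a_0 = 9*0.5^0 = 9.0
a_1 = 9*0.5^1 = 4.5
a_2 = 9*0.5^2 = 2.25
...
= [9.0, 4.5, 2.25, 1.125]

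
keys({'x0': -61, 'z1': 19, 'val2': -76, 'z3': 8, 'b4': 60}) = ['x0', 'z1', 'val2', 'z3', 'b4']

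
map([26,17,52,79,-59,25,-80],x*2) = [52, 34, 104, 158, -118, 50, -160]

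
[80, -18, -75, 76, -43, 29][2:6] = [-75, 76, -43, 29]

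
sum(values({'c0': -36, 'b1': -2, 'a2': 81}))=43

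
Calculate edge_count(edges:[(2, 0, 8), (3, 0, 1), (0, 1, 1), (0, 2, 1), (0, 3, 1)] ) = 5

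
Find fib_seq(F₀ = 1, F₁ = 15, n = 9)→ F_2 = F_1 + F_0 = 16
F_3 = F_2 + F_1 = 31
F_4 = F_3 + F_2 = 47
...
= [1, 15, 16, 31, 47, 78, 125, 203, 328]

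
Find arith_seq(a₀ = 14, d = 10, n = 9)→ a_0 = 14 + 0*10 = 14
a_1 = 14 + 1*10 = 24
a_2 = 14 + 2*10 = 34
...
= [14, 24, 34, 44, 54, 64, 74, 84, 94]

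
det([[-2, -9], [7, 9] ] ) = 45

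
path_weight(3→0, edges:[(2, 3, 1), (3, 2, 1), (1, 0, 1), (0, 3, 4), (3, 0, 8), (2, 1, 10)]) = w(3→0)=8
= 8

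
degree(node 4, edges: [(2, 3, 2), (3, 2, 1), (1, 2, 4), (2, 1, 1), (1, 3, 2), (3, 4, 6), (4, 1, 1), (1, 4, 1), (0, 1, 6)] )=3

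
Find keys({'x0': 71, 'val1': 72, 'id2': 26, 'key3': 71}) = ['x0', 'val1', 'id2', 'key3']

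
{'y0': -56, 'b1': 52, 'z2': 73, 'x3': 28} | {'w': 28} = {'y0': -56, 'b1': 52, 'z2': 73, 'x3': 28, 'w': 28}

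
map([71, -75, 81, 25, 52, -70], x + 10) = [81, -65, 91, 35, 62, -60]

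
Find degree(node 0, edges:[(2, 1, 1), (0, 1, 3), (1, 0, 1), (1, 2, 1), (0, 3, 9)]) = 3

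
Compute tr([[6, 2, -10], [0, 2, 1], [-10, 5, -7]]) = 1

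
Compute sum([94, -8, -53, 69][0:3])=slice → [94, -8, -53]
94 + (-8) + (-53)
= 33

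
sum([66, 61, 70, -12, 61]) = 246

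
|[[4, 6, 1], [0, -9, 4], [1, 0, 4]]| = (1)*(4)*det([[-9, 4], [0, 4]]) + (-1)*(6)*det([[0, 4], [1, 4]]) + (1)*(1)*det([[0, -9], [1, 0]])
= -144 + 24 + 9
= -111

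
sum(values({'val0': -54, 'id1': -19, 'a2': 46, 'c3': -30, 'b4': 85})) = (-54) + (-19) + 46 + (-30) + 85
= 28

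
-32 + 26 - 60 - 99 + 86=-79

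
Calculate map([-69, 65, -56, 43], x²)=(-69)²=4761, (65)²=4225, (-56)²=3136, (43)²=1849
= [4761, 4225, 3136, 1849]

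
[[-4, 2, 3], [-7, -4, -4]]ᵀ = [[-4, -7], [2, -4], [3, -4]]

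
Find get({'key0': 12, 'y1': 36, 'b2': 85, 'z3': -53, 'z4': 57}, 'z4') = 57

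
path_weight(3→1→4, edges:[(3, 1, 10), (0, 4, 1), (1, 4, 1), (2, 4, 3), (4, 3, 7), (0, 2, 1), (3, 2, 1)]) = w(3→1)=10 + w(1→4)=1
= 11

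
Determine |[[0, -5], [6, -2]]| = (0)*(-2) - (-5)*(6)
= 30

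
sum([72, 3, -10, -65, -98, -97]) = 72 + 3 + (-10) + (-65) + (-98) + (-97)
= -195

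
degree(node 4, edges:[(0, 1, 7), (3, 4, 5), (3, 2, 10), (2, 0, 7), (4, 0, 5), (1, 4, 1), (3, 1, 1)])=3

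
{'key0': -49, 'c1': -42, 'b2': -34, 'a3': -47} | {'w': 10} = {'key0': -49, 'c1': -42, 'b2': -34, 'a3': -47, 'w': 10}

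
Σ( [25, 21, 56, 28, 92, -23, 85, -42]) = 25 + 21 + 56 + 28 + 92 + (-23) + 85 + (-42)
= 242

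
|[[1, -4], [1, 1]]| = (1)*(1) - (-4)*(1)
= 5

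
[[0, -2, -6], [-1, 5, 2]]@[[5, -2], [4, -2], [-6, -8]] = C[0][0] = (0)*(5) + (-2)*(4) + (-6)*(-6) = 28
C[0][1] = (0)*(-2) + (-2)*(-2) + (-6)*(-8) = 52
C[1][0] = (-1)*(5) + (5)*(4) + (2)*(-6) = 3
C[1][1] = (-1)*(-2) + (5)*(-2) + (2)*(-8) = -24
= [[28, 52], [3, -24]]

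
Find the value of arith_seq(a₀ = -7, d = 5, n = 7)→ a_0 = -7 + 0*5 = -7
a_1 = -7 + 1*5 = -2
a_2 = -7 + 2*5 = 3
...
= [-7, -2, 3, 8, 13, 18, 23]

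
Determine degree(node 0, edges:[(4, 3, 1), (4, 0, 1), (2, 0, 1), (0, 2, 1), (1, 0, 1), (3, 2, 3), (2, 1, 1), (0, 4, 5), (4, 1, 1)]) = 5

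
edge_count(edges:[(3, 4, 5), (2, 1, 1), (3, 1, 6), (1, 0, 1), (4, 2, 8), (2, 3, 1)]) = 6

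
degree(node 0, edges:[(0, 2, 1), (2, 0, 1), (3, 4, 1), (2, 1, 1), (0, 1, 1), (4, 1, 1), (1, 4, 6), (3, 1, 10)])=3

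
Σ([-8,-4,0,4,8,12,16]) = 28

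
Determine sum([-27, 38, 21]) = 32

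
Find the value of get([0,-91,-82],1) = -91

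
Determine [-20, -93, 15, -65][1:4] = [-93, 15, -65]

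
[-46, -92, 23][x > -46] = keep x where x > -46: -46✗, -92✗, 23✓
= [23]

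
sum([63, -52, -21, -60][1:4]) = -133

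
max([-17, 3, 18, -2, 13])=18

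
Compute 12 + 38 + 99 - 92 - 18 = 39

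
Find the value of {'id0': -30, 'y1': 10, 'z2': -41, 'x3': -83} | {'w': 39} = {'id0': -30, 'y1': 10, 'z2': -41, 'x3': -83, 'w': 39}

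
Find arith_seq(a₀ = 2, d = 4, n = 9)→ a_0 = 2 + 0*4 = 2
a_1 = 2 + 1*4 = 6
a_2 = 2 + 2*4 = 10
...
= [2, 6, 10, 14, 18, 22, 26, 30, 34]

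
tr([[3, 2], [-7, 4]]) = diagonal: 3 + 4
= 7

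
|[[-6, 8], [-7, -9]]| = (-6)*(-9) - (8)*(-7)
= 110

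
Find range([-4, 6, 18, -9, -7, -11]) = 29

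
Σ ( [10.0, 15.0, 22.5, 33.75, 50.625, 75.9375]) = 207.8125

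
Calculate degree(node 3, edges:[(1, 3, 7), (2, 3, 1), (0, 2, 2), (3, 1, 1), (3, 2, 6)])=incident: (1,3), (2,3), (3,1), (3,2)
= 4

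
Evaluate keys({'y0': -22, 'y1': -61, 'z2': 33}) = ['y0', 'y1', 'z2']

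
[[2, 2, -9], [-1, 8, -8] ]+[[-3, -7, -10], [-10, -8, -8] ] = [[-1, -5, -19], [-11, 0, -16]]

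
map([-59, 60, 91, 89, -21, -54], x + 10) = -59+10=-49, 60+10=70, 91+10=101, 89+10=99, -21+10=-11, -54+10=-44
= [-49, 70, 101, 99, -11, -44]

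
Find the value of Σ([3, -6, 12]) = 9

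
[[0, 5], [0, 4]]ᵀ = [[0, 0], [5, 4]]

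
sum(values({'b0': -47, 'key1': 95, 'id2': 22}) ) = 70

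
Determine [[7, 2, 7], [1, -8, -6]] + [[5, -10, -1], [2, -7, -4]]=[[12, -8, 6], [3, -15, -10]]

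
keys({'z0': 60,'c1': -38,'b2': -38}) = ['z0', 'c1', 'b2']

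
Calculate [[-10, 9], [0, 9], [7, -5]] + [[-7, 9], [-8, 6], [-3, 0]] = [[-17, 18], [-8, 15], [4, -5]]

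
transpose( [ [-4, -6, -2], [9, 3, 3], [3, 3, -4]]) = [[-4, 9, 3], [-6, 3, 3], [-2, 3, -4]]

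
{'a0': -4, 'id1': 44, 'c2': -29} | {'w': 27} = {'a0': -4, 'id1': 44, 'c2': -29, 'w': 27}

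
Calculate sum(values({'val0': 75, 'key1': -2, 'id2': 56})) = 129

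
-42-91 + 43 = -90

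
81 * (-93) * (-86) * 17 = 11013246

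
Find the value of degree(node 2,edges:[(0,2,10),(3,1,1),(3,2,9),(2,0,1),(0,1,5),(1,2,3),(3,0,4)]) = incident: (0,2), (3,2), (2,0), (1,2)
= 4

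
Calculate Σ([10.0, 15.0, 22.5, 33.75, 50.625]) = 10.0 + 15.0 + 22.5 + 33.75 + 50.625
= 131.875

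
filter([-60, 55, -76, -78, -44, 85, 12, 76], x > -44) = keep x where x > -44: -60✗, 55✓, -76✗, -78✗, -44✗, 85✓, 12✓, 76✓
= [55, 85, 12, 76]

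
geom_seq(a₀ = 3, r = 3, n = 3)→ a_0 = 3*3^0 = 3
a_1 = 3*3^1 = 9
a_2 = 3*3^2 = 27
= [3, 9, 27]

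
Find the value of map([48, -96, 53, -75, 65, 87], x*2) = [96, -192, 106, -150, 130, 174]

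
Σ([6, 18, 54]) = 6 + 18 + 54
= 78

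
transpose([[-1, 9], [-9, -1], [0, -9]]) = [[-1, -9, 0], [9, -1, -9]]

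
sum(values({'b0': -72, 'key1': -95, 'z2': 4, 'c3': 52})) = -111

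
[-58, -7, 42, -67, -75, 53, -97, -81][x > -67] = keep x where x > -67: -58✓, -7✓, 42✓, -67✗, -75✗, 53✓, -97✗, -81✗
= [-58, -7, 42, 53]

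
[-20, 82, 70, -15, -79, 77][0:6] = [-20, 82, 70, -15, -79, 77]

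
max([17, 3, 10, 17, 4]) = 17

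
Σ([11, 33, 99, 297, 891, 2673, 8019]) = 12023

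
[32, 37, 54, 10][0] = 32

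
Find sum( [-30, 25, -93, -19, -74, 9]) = (-30) + 25 + (-93) + (-19) + (-74) + 9
= -182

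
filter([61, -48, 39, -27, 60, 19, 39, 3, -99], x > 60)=keep x where x > 60: 61✓, -48✗, 39✗, -27✗, 60✗, 19✗, 39✗, 3✗, -99✗
= [61]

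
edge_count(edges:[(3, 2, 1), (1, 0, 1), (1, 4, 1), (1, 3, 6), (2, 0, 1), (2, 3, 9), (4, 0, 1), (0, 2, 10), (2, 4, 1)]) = 9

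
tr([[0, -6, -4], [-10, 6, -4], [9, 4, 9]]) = diagonal: 0 + 6 + 9
= 15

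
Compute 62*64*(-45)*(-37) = 6606720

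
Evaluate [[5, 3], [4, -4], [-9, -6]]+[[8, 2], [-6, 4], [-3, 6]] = [[13, 5], [-2, 0], [-12, 0]]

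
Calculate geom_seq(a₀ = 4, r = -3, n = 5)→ [4, -12, 36, -108, 324]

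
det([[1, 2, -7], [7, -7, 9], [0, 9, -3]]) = -459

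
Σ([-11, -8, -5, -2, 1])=(-11) + (-8) + (-5) + (-2) + 1
= -25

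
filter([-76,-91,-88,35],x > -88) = [-76, 35]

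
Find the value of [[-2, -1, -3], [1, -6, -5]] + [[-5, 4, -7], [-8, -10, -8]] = [[-7, 3, -10], [-7, -16, -13]]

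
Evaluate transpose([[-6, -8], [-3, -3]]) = [[-6, -3], [-8, -3]]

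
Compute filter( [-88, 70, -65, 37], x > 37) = keep x where x > 37: -88✗, 70✓, -65✗, 37✗
= [70]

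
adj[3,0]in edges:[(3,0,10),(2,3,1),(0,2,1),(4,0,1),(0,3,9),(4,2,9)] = 10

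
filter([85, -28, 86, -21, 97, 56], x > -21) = [85, 86, 97, 56]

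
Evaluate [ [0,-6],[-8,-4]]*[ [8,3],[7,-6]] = C[0][0] = (0)*(8) + (-6)*(7) = -42
C[0][1] = (0)*(3) + (-6)*(-6) = 36
C[1][0] = (-8)*(8) + (-4)*(7) = -92
C[1][1] = (-8)*(3) + (-4)*(-6) = 0
= [[-42, 36], [-92, 0]]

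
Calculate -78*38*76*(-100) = 22526400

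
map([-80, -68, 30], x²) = [6400, 4624, 900]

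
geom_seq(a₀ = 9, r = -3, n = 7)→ [9, -27, 81, -243, 729, -2187, 6561]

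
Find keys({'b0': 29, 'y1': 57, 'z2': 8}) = ['b0', 'y1', 'z2']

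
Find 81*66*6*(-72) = -2309472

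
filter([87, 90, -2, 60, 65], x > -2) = keep x where x > -2: 87✓, 90✓, -2✗, 60✓, 65✓
= [87, 90, 60, 65]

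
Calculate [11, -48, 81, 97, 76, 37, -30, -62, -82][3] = 97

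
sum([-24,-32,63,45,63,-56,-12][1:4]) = slice → [-32, 63, 45]
(-32) + 63 + 45
= 76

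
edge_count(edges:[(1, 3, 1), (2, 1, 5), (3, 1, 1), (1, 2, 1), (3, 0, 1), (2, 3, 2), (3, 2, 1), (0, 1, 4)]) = 8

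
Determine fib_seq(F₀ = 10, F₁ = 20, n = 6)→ F_2 = F_1 + F_0 = 30
F_3 = F_2 + F_1 = 50
F_4 = F_3 + F_2 = 80
...
= [10, 20, 30, 50, 80, 130]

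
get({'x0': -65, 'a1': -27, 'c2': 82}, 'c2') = 82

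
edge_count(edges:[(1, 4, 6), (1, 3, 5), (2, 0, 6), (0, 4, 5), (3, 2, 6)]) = 5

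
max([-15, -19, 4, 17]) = 17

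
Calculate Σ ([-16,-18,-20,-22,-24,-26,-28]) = -154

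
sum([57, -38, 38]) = 57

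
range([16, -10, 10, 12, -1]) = 26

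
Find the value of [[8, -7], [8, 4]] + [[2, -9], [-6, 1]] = [[10, -16], [2, 5]]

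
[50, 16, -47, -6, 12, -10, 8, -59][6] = 8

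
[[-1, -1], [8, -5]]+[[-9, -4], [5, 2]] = [[-10, -5], [13, -3]]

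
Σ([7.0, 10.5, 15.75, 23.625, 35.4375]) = 7.0 + 10.5 + 15.75 + 23.625 + 35.4375
= 92.3125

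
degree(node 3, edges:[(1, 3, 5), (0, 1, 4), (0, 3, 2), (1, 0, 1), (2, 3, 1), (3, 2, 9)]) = 4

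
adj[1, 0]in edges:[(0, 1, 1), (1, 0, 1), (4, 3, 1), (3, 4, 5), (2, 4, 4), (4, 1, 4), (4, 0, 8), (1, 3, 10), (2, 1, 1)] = 1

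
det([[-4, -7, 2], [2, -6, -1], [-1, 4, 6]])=(1)*(-4)*det([[-6, -1], [4, 6]]) + (-1)*(-7)*det([[2, -1], [-1, 6]]) + (1)*(2)*det([[2, -6], [-1, 4]])
= 128 + 77 + 4
= 209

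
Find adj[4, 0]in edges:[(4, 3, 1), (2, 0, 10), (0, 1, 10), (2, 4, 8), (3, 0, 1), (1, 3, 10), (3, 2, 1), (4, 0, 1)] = 1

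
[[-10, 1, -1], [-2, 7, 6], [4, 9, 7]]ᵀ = [[-10, -2, 4], [1, 7, 9], [-1, 6, 7]]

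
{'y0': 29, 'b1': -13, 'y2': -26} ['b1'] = -13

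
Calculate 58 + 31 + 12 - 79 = 22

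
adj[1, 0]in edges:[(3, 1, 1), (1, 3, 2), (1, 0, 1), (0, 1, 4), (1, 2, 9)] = 1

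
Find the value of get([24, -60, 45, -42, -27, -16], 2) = 45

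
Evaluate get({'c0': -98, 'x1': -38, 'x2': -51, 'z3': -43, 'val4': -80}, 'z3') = -43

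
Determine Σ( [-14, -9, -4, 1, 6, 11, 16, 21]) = (-14) + (-9) + (-4) + 1 + 6 + 11 + 16 + 21
= 28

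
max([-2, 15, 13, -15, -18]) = 15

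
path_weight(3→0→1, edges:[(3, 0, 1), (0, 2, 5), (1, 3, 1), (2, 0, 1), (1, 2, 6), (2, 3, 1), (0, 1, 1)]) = w(3→0)=1 + w(0→1)=1
= 2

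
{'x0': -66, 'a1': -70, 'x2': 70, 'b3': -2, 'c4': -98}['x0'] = -66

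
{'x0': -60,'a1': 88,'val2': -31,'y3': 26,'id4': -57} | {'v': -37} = {'x0': -60, 'a1': 88, 'val2': -31, 'y3': 26, 'id4': -57, 'v': -37}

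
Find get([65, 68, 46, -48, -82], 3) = -48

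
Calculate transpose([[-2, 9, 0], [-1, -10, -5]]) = [[-2, -1], [9, -10], [0, -5]]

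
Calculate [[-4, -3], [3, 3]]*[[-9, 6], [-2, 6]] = C[0][0] = (-4)*(-9) + (-3)*(-2) = 42
C[0][1] = (-4)*(6) + (-3)*(6) = -42
C[1][0] = (3)*(-9) + (3)*(-2) = -33
C[1][1] = (3)*(6) + (3)*(6) = 36
= [[42, -42], [-33, 36]]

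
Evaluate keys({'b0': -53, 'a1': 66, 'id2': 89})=['b0', 'a1', 'id2']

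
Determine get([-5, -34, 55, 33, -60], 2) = 55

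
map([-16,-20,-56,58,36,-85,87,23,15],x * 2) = [-32, -40, -112, 116, 72, -170, 174, 46, 30]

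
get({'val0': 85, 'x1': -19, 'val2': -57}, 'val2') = -57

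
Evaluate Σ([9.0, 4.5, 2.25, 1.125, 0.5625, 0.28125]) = 17.71875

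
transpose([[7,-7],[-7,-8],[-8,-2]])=[[7, -7, -8], [-7, -8, -2]]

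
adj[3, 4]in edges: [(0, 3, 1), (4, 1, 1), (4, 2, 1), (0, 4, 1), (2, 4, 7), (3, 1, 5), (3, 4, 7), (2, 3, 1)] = 7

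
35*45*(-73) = -114975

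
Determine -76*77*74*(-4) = 1732192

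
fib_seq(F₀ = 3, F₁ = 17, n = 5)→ F_2 = F_1 + F_0 = 20
F_3 = F_2 + F_1 = 37
F_4 = F_3 + F_2 = 57
= [3, 17, 20, 37, 57]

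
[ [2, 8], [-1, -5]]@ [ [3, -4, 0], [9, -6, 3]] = [[78, -56, 24], [-48, 34, -15]]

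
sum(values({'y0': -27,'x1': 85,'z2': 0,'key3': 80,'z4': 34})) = 172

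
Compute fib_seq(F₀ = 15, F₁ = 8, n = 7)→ F_2 = F_1 + F_0 = 23
F_3 = F_2 + F_1 = 31
F_4 = F_3 + F_2 = 54
...
= [15, 8, 23, 31, 54, 85, 139]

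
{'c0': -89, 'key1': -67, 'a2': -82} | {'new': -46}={'c0': -89, 'key1': -67, 'a2': -82, 'new': -46}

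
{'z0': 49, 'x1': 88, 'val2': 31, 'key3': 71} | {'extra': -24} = {'z0': 49, 'x1': 88, 'val2': 31, 'key3': 71, 'extra': -24}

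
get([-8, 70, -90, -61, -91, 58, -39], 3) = -61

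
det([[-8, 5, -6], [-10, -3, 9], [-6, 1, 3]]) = (1)*(-8)*det([[-3, 9], [1, 3]]) + (-1)*(5)*det([[-10, 9], [-6, 3]]) + (1)*(-6)*det([[-10, -3], [-6, 1]])
= 144 + -120 + 168
= 192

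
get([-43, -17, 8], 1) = -17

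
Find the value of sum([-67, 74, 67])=74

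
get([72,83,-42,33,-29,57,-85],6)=-85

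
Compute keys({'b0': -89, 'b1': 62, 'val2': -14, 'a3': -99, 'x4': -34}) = ['b0', 'b1', 'val2', 'a3', 'x4']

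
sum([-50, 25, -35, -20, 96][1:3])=-10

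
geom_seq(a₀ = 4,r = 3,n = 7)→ [4, 12, 36, 108, 324, 972, 2916]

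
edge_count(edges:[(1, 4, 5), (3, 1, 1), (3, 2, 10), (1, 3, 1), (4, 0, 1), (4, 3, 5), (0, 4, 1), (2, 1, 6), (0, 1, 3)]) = 9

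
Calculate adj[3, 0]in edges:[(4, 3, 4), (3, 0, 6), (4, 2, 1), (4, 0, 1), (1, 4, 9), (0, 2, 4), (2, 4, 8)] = 6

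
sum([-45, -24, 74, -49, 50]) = 6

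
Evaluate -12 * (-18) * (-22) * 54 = -256608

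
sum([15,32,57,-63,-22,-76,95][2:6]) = slice → [57, -63, -22, -76]
57 + (-63) + (-22) + (-76)
= -104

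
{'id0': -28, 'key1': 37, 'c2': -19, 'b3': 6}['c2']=-19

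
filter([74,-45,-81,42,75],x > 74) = keep x where x > 74: 74✗, -45✗, -81✗, 42✗, 75✓
= [75]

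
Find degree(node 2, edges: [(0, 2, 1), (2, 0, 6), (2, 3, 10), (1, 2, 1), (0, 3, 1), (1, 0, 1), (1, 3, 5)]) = 4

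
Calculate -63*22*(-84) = 116424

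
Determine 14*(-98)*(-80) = 109760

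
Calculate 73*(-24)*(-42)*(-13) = -956592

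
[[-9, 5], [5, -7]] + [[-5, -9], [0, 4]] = [[-14, -4], [5, -3]]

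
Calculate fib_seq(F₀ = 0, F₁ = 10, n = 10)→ F_2 = F_1 + F_0 = 10
F_3 = F_2 + F_1 = 20
F_4 = F_3 + F_2 = 30
...
= [0, 10, 10, 20, 30, 50, 80, 130, 210, 340]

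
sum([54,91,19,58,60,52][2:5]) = 137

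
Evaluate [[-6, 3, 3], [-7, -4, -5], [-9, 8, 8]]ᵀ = [[-6, -7, -9], [3, -4, 8], [3, -5, 8]]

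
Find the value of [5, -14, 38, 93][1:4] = [-14, 38, 93]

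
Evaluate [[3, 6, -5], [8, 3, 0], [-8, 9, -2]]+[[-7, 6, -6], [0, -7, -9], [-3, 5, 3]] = [[-4, 12, -11], [8, -4, -9], [-11, 14, 1]]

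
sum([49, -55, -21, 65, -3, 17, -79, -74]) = 49 + (-55) + (-21) + 65 + (-3) + 17 + (-79) + (-74)
= -101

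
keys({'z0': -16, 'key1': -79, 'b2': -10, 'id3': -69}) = ['z0', 'key1', 'b2', 'id3']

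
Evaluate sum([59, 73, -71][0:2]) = 132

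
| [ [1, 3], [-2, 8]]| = 14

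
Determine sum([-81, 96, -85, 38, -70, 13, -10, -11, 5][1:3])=11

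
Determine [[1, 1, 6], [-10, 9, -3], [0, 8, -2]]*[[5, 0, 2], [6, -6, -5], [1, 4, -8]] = [[17, 18, -51], [1, -66, -41], [46, -56, -24]]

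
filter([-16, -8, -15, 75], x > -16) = [-8, -15, 75]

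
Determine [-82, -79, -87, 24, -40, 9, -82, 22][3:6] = [24, -40, 9]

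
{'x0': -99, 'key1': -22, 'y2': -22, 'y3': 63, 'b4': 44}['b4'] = 44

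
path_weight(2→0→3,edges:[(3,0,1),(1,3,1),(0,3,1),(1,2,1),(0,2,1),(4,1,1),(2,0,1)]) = w(2→0)=1 + w(0→3)=1
= 2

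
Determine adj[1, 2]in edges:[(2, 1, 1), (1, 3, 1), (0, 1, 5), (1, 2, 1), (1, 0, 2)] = 1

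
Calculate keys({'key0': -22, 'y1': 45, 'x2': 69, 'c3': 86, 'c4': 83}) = ['key0', 'y1', 'x2', 'c3', 'c4']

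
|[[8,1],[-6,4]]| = 38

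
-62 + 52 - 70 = -80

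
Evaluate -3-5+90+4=86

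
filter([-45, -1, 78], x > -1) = keep x where x > -1: -45✗, -1✗, 78✓
= [78]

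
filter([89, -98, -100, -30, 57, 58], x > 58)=[89]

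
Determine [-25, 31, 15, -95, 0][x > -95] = keep x where x > -95: -25✓, 31✓, 15✓, -95✗, 0✓
= [-25, 31, 15, 0]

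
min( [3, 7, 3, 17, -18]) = -18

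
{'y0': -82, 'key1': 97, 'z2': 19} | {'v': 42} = {'y0': -82, 'key1': 97, 'z2': 19, 'v': 42}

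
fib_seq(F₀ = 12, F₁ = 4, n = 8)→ F_2 = F_1 + F_0 = 16
F_3 = F_2 + F_1 = 20
F_4 = F_3 + F_2 = 36
...
= [12, 4, 16, 20, 36, 56, 92, 148]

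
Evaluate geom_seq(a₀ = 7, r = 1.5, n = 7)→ [7.0, 10.5, 15.75, 23.625, 35.4375, 53.15625, 79.734375]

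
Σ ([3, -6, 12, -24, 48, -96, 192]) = 129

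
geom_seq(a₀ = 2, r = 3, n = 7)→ [2, 6, 18, 54, 162, 486, 1458]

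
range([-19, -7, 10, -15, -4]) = 29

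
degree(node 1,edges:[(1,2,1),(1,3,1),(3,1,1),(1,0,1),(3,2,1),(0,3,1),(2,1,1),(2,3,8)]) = incident: (1,2), (1,3), (3,1), (1,0), (2,1)
= 5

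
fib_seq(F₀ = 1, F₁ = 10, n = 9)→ [1, 10, 11, 21, 32, 53, 85, 138, 223]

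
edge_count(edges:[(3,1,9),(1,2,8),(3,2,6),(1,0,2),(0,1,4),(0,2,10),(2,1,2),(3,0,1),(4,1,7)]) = 9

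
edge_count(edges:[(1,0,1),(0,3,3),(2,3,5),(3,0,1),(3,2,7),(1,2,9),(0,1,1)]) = 7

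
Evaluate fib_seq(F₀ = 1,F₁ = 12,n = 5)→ F_2 = F_1 + F_0 = 13
F_3 = F_2 + F_1 = 25
F_4 = F_3 + F_2 = 38
= [1, 12, 13, 25, 38]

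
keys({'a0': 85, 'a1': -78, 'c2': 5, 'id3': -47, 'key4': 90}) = ['a0', 'a1', 'c2', 'id3', 'key4']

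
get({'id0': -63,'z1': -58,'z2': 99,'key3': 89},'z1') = -58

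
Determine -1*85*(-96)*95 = 775200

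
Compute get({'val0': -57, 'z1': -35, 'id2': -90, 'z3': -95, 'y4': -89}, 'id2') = -90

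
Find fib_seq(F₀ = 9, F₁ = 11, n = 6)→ [9, 11, 20, 31, 51, 82]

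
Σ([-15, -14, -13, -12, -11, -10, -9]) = -84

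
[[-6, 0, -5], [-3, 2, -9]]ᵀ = [[-6, -3], [0, 2], [-5, -9]]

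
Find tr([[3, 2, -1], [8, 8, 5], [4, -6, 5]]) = 16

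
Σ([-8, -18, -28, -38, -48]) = (-8) + (-18) + (-28) + (-38) + (-48)
= -140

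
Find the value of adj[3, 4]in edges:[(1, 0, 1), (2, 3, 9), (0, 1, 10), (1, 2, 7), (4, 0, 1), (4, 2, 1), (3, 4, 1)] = 1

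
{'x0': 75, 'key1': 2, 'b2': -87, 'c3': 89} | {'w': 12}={'x0': 75, 'key1': 2, 'b2': -87, 'c3': 89, 'w': 12}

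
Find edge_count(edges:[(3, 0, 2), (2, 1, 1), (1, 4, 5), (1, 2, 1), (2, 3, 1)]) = 5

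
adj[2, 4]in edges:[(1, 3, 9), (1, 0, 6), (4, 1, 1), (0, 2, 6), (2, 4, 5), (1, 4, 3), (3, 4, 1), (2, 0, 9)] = 5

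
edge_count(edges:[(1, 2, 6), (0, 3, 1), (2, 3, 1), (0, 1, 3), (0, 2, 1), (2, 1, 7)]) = 6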